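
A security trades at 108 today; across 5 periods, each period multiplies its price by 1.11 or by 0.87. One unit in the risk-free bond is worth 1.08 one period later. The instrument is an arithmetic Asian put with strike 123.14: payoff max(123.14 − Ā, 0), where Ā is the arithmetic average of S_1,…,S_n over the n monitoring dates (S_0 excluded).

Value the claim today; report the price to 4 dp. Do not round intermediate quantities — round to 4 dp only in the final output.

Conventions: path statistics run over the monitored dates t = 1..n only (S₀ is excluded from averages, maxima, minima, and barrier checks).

Risk-neutral up-probability p* = (R−d)/(u−d) = (1.08−0.87)/(1.11−0.87) = 0.8750; the claim prices as the p*-weighted sum of path payoffs discounted by R^5.
Enumerate all 2^5 = 32 price paths (U = up ×1.11, D = down ×0.87); each path with k up-moves has probability p*^k·(1−p*)^(5−k).
DDDDD: Ā=72.5052, payoff=50.6348, prob=0.000031
UDDDD: Ā=92.5066, payoff=30.6334, prob=0.000214
DUDDD: Ā=87.3226, payoff=35.8174, prob=0.000214
UUDDD: Ā=111.4116, payoff=11.7284, prob=0.001495
DDUDD: Ā=82.8125, payoff=40.3275, prob=0.000214
UDUDD: Ā=105.6574, payoff=17.4826, prob=0.001495
DUUDD: Ā=100.4734, payoff=22.6666, prob=0.001495
UUUDD: Ā=128.1902, payoff=0.0000, prob=0.010468
DDDUD: Ā=78.8888, payoff=44.2512, prob=0.000214
UDDUD: Ā=100.6512, payoff=22.4888, prob=0.001495
DUDUD: Ā=95.4672, payoff=27.6728, prob=0.001495
UUDUD: Ā=121.8030, payoff=1.3370, prob=0.010468
DDUUD: Ā=90.9571, payoff=32.1829, prob=0.001495
UDUUD: Ā=116.0487, payoff=7.0913, prob=0.010468
DUUUD: Ā=110.8647, payoff=12.2753, prob=0.010468
UUUUD: Ā=141.4481, payoff=0.0000, prob=0.073273
DDDDU: Ā=75.4751, payoff=47.6649, prob=0.000214
UDDDU: Ā=96.2958, payoff=26.8442, prob=0.001495
DUDDU: Ā=91.1118, payoff=32.0282, prob=0.001495
UUDDU: Ā=116.2461, payoff=6.8939, prob=0.010468
DDUDU: Ā=86.6017, payoff=36.5383, prob=0.001495
UDUDU: Ā=110.4918, payoff=12.6482, prob=0.010468
DUUDU: Ā=105.3078, payoff=17.8322, prob=0.010468
UUUDU: Ā=134.3583, payoff=0.0000, prob=0.073273
DDDUU: Ā=82.6780, payoff=40.4620, prob=0.001495
UDDUU: Ā=105.4857, payoff=17.6543, prob=0.010468
DUDUU: Ā=100.3017, payoff=22.8383, prob=0.010468
UUDUU: Ā=127.9711, payoff=0.0000, prob=0.073273
DDUUU: Ā=95.7916, payoff=27.3484, prob=0.010468
UDUUU: Ā=122.2168, payoff=0.9232, prob=0.073273
DUUUU: Ā=117.0328, payoff=6.1072, prob=0.073273
UUUUU: Ā=149.3178, payoff=0.0000, prob=0.512909
Price = Σ prob·payoff / R^5 = 2.281070 / 1.469328 = 1.5525

price = 1.5525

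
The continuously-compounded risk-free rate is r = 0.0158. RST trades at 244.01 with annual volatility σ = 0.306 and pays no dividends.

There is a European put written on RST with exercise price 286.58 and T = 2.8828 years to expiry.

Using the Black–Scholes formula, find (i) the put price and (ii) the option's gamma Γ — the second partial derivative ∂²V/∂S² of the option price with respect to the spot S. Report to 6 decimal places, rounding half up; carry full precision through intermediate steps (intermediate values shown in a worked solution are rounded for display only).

σ√T = 0.306·√2.8828 = 0.519552
d₁ = (ln(S/K) + (r+σ²/2)T) / (σ√T) = (ln(244.01/286.58) + (0.0158+0.306²/2)·2.8828) / 0.519552 = (-0.160809 + 0.180515) / 0.519552 = 0.037930
d₂ = d₁ − σ√T = 0.037930 − 0.519552 = -0.481621
e^{−rT} = 0.955474
N(−d₁) = 0.484872,  N(−d₂) = 0.684963
Put price V = K·e^{−rT}·N(−d₂) − S·N(−d₁) = 187.556176 − 118.313544 = 69.242632
φ(d₁) = (1/√(2π))·e^{−d₁²/2} = 0.398655
Γ = φ(d₁) / (S·σ·√T) = 0.003145

price = 69.242632
Γ = 0.003145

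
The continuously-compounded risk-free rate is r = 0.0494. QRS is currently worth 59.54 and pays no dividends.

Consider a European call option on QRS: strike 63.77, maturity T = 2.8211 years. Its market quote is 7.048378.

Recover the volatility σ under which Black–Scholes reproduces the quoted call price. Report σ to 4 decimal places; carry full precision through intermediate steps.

sigma = 0.1233

At σ = 0.1233 the Black–Scholes value reproduces the quote:
σ√T = 0.1233·√2.8211 = 0.207096
d₁ = (ln(S/K) + (r+σ²/2)T) / (σ√T) = (ln(59.54/63.77) + (0.0494+0.1233²/2)·2.8211) / 0.207096 = (-0.068635 + 0.160807) / 0.207096 = 0.445070
d₂ = d₁ − σ√T = 0.445070 − 0.207096 = 0.237973
e^{−rT} = 0.869913
N(d₁) = 0.671865,  N(d₂) = 0.594049
V = S·N(d₁) − K·e^{−rT}·N(d₂) = 40.002859 − 32.954481 = 7.048378 (equal to the quote); since ∂V/∂σ > 0 for all σ, the implied volatility is unique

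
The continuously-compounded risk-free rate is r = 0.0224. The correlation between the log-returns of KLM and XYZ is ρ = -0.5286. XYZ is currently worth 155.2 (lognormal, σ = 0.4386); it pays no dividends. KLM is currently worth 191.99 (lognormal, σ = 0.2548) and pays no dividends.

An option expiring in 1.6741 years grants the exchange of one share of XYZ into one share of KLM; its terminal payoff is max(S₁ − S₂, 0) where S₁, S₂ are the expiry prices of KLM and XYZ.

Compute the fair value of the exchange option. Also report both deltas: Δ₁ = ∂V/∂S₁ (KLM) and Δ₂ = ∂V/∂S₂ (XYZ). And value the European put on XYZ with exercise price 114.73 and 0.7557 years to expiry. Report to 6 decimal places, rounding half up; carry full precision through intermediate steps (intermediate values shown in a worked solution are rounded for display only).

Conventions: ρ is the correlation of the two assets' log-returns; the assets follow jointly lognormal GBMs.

exchange price = 73.702787
Δ1 = 0.746887
Δ2 = -0.449046
price(XYZ put K=114.73) = 5.619232

σ_eff = √(σ₁² + σ₂² − 2ρσ₁σ₂) = √(0.2548² + 0.4386² − 2·-0.5286·0.2548·0.4386) = 0.612732
d₁ = (ln(S₁/S₂) + (q₂ − q₁ + σ_eff²/2)T) / (σ_eff√T) = (ln(191.99/155.2) + (0.0 − 0.0 + 0.187720)·1.6741) / 0.792796 = 0.664725
d₂ = d₁ − σ_eff√T = 0.664725 − 0.792796 = -0.128071
N(d₁) = 0.746887,  N(d₂) = 0.449046
V = S₁·e^{−q₁T}·N(d₁) − S₂·e^{−q₂T}·N(d₂) = 143.394803 − 69.692017 = 73.702787
Δ₁ = e^{−q₁T}·N(d₁) = 0.746887;  Δ₂ = −e^{−q₂T}·N(d₂) = -0.449046
[vanilla: XYZ put K=114.73]
σ√T = 0.4386·√0.7557 = 0.381279
d₁ = (ln(S/K) + (r+σ²/2)T) / (σ√T) = (ln(155.2/114.73) + (0.0224+0.4386²/2)·0.7557) / 0.381279 = (0.302133 + 0.089615) / 0.381279 = 1.027456
d₂ = d₁ − σ√T = 1.027456 − 0.381279 = 0.646176
e^{−rT} = 0.983215
N(−d₁) = 0.152103,  N(−d₂) = 0.259083
price = K·e^{−rT}·N(−d₂) − S·N(−d₁) = 29.225609 − 23.606376 = 5.619232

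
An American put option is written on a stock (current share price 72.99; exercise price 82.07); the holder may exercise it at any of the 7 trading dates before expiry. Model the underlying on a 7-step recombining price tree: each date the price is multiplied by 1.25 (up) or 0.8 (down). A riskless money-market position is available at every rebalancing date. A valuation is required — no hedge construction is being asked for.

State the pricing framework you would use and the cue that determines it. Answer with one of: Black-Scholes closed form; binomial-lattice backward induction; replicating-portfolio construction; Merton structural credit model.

framework: binomial-lattice backward induction

Key observation: early exercise of the strike-82.07 put must be checked at each of the 7 dates (spot 72.99), which forces a node-by-node comparison of intrinsic and continuation value backward from expiry.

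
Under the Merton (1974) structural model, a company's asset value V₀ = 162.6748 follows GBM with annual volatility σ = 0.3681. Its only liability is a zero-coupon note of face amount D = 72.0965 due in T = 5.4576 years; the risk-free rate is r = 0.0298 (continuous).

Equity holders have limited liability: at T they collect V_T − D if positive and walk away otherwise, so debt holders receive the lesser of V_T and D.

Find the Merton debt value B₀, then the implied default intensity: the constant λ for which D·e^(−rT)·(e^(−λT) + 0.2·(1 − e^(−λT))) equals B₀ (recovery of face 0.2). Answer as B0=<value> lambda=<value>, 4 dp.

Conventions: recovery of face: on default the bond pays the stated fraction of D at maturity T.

B0=56.1091 lambda=0.0204

With assets at 162.6748 and a single debt payment of 72.0965 at 5.4576 years:
d₁ = [ln(V₀/D) + (r + σ²/2)T] / (σ√T)
   = [ln(162.6748/72.0965) + (0.0298 + 0.5·0.3681²)·5.4576] / (0.3681·√5.4576)
   = [0.813748 + 0.532382] / 0.859937 = 1.565382
d₂ = d₁ − σ√T = 1.565382 − 0.859937 = 0.705445
N(d₁) = 0.941253,  N(d₂) = 0.759733,  e^(−rT) = 0.849900
E₀ = V₀·N(d₁) − D·e^(−rT)·N(d₂)
   = 162.6748·0.941253 − 72.0965·0.849900·0.759733 = 106.565672
B₀ = V₀ − E₀ = 162.6748 − 106.565672 = 56.109128
e^(−λT) = (B₀·e^(rT)/D − 0.2)/(1 − 0.2) = (56.1091·1.176609/72.0965 − 0.2)/0.8 = 0.89461981
λ = −ln(0.89461981)/5.4576 = 0.020404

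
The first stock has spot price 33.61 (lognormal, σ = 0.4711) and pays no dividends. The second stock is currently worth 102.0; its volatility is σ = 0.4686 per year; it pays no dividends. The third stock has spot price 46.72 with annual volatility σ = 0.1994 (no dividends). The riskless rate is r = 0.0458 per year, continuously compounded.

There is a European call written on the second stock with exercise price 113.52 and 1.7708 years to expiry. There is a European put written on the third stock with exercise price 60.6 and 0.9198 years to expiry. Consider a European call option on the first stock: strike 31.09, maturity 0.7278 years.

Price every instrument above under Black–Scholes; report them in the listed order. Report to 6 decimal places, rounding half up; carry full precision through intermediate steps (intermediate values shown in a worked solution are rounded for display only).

[the second stock call K=113.52]
σ√T = 0.4686·√1.7708 = 0.623573
d₁ = (ln(S/K) + (r+σ²/2)T) / (σ√T) = (ln(102.0/113.52) + (0.0458+0.4686²/2)·1.7708) / 0.623573 = (-0.107006 + 0.275524) / 0.623573 = 0.270246
d₂ = d₁ − σ√T = 0.270246 − 0.623573 = -0.353327
e^{−rT} = 0.922099
N(d₁) = 0.606514,  N(d₂) = 0.361922
price = S·N(d₁) − K·e^{−rT}·N(d₂) = 61.864467 − 37.884762 = 23.979706
[the third stock put K=60.6]
σ√T = 0.1994·√0.9198 = 0.191237
d₁ = (ln(S/K) + (r+σ²/2)T) / (σ√T) = (ln(46.72/60.6) + (0.0458+0.1994²/2)·0.9198) / 0.191237 = (-0.260123 + 0.060413) / 0.191237 = -1.044306
d₂ = d₁ − σ√T = -1.044306 − 0.191237 = -1.235543
e^{−rT} = 0.958748
N(−d₁) = 0.851828,  N(−d₂) = 0.891686
price = K·e^{−rT}·N(−d₂) − S·N(−d₁) = 51.807067 − 39.797408 = 12.009658
[the first stock call K=31.09]
σ√T = 0.4711·√0.7278 = 0.401901
d₁ = (ln(S/K) + (r+σ²/2)T) / (σ√T) = (ln(33.61/31.09) + (0.0458+0.4711²/2)·0.7278) / 0.401901 = (0.077937 + 0.114095) / 0.401901 = 0.477811
d₂ = d₁ − σ√T = 0.477811 − 0.401901 = 0.075910
e^{−rT} = 0.967216
N(d₁) = 0.683608,  N(d₂) = 0.530255
price = S·N(d₁) − K·e^{−rT}·N(d₂) = 22.976057 − 15.945160 = 7.030897

price(the second stock call K=113.52) = 23.979706
price(the third stock put K=60.6) = 12.009658
price(the first stock call K=31.09) = 7.030897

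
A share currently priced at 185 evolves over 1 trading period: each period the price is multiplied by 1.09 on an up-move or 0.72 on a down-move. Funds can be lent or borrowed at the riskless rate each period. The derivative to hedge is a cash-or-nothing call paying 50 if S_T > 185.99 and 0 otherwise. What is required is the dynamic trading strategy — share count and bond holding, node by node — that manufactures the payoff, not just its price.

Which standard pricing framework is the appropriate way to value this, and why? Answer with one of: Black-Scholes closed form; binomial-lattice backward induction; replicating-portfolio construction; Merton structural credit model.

Key observation: the deliverable is the dynamic trading strategy on the 1-step tree (spot 185, moves 1.09 and 0.72), so the valuation must go through the node-by-node replicating-portfolio solve.

framework: replicating-portfolio construction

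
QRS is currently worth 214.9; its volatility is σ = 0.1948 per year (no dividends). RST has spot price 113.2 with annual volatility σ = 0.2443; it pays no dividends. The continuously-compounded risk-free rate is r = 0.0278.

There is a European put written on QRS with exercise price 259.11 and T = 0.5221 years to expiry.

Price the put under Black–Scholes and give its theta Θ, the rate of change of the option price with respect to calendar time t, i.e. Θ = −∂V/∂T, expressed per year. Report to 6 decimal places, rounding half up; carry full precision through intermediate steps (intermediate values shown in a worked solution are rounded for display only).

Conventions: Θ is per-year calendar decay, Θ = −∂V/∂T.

price = 42.226844
Θ = 0.480739

σ√T = 0.1948·√0.5221 = 0.140756
d₁ = (ln(S/K) + (r+σ²/2)T) / (σ√T) = (ln(214.9/259.11) + (0.0278+0.1948²/2)·0.5221) / 0.140756 = (-0.187080 + 0.024420) / 0.140756 = -1.155616
d₂ = d₁ − σ√T = -1.155616 − 0.140756 = -1.296371
e^{−rT} = 0.985590
N(−d₁) = 0.876081,  N(−d₂) = 0.902576
Put price V = K·e^{−rT}·N(−d₂) − S·N(−d₁) = 230.496609 − 188.269765 = 42.226844
φ(d₁) = (1/√(2π))·e^{−d₁²/2} = 0.204607
Θ = −S·φ(d₁)·σ/(2√T) + r·K·e^{−rT}·N(−d₂) = −5.927067 + 6.407806 = 0.480739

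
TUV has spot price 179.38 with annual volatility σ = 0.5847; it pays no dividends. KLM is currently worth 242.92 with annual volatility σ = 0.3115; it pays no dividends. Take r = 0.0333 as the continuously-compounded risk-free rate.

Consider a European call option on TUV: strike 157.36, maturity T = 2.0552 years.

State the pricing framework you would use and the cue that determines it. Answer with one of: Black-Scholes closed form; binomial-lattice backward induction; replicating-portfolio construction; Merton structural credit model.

framework: Black-Scholes closed form

Key observation: the instrument is a plain European call (strike 157.36) on a lognormal asset; the exact continuous-time formula applies directly.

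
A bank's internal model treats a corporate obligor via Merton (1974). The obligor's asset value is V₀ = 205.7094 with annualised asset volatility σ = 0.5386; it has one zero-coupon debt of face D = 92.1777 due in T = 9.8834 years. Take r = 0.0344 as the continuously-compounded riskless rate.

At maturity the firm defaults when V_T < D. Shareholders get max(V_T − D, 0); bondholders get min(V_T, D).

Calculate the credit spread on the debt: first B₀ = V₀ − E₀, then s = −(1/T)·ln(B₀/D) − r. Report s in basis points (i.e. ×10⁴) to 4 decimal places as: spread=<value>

spread=463.1731

Apply the equity-as-call identities (strike 92.1777, horizon 9.8834 years):
d₁ = [ln(V₀/D) + (r + σ²/2)T] / (σ√T)
   = [ln(205.7094/92.1777) + (0.0344 + 0.5·0.5386²)·9.8834] / (0.5386·√9.8834)
   = [0.802746 + 1.773527] / 1.693244 = 1.521501
d₂ = d₁ − σ√T = 1.521501 − 1.693244 = -0.171743
N(d₁) = 0.935933,  N(d₂) = 0.431820,  e^(−rT) = 0.711778
E₀ = V₀·N(d₁) − D·e^(−rT)·N(d₂)
   = 205.7094·0.935933 − 92.1777·0.711778·0.431820 = 164.198469
B₀ = V₀ − E₀ = 205.7094 − 164.198469 = 41.510931
spread = −(1/T)·ln(B₀/D) − r = −(1/9.8834)·ln(41.510931/92.1777) − 0.0344 = 0.04631731
in basis points: 0.04631731 × 10⁴ = 463.1731 bp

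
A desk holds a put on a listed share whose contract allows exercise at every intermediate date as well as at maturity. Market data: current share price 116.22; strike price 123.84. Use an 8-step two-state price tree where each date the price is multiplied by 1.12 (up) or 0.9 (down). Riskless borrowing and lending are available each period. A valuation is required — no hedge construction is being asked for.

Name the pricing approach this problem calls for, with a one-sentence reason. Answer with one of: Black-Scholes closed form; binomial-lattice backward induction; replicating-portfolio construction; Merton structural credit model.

Key observation: early exercise of the strike-123.84 put must be checked at each of the 8 dates (spot 116.22), which forces a node-by-node comparison of intrinsic and continuation value backward from expiry.

framework: binomial-lattice backward induction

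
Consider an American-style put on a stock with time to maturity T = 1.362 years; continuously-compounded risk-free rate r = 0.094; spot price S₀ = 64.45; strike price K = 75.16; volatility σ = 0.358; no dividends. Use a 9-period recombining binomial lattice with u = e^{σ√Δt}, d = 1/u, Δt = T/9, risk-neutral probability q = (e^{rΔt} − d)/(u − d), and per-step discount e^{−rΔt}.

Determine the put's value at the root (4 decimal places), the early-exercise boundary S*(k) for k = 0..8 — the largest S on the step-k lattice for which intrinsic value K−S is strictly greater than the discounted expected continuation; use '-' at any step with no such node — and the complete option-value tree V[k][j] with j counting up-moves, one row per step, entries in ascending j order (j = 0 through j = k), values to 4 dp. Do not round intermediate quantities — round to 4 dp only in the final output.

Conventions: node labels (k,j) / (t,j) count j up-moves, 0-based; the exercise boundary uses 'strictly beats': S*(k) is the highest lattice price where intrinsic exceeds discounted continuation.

price = 13.7061
boundary = - - 48.7817 56.0712 48.7817 56.0712 48.7817 56.0712 64.4500
tree:
13.7061
19.3033 8.8470
26.3783 13.2160 5.0027
32.7202 19.0888 8.0852 2.2560
38.2376 26.3783 12.6665 4.0210 0.6663
43.0377 32.7202 19.0888 7.0060 1.3384 0.0557
47.2137 38.2376 26.3783 11.8318 2.6831 0.1169 0.0000
50.8469 43.0377 32.7202 19.0888 5.3670 0.2452 0.0000 0.0000
54.0077 47.2137 38.2376 26.3783 10.7100 0.5144 0.0000 0.0000 0.0000
56.7576 50.8469 43.0377 32.7202 19.0888 1.0791 0.0000 0.0000 0.0000 0.0000

params: Δt=0.15133 u=1.14943 d=0.87000 q=0.51651 e^(-rΔt)=0.98588
t_9 payoffs: 56.7576 50.8469 43.0377 32.7202 19.0888 1.0791 0.0000 0.0000 0.0000 0.0000
t_8: node(8,0) S=21.1523 payoff=54.0077 vs cont=52.9461 → 54.0077 [stop]  node(8,1) S=27.9463 payoff=47.2137 vs cont=46.1521 → 47.2137 [stop]  node(8,2) S=36.9224 payoff=38.2376 vs cont=37.1760 → 38.2376 [stop]  node(8,3) S=48.7817 payoff=26.3783 vs cont=25.3167 → 26.3783 [stop]  node(8,4) S=64.4500 payoff=10.7100 vs cont=9.6484 → 10.7100 [stop]  node(8,5) S=85.1509 payoff=0.0000 vs cont=0.5144 → 0.5144 [wait]  node(8,6) S=112.5008 payoff=0.0000 vs cont=0.0000 → 0.0000 [wait]  node(8,7) S=148.6353 payoff=0.0000 vs cont=0.0000 → 0.0000 [wait]  node(8,8) S=196.3760 payoff=0.0000 vs cont=0.0000 → 0.0000 [wait]  ⇒ S*(8)=64.4500
t_7: node(7,0) S=24.3131 payoff=50.8469 vs cont=49.7853 → 50.8469 [stop]  node(7,1) S=32.1223 payoff=43.0377 vs cont=41.9761 → 43.0377 [stop]  node(7,2) S=42.4398 payoff=32.7202 vs cont=31.6586 → 32.7202 [stop]  node(7,3) S=56.0712 payoff=19.0888 vs cont=18.0272 → 19.0888 [stop]  node(7,4) S=74.0809 payoff=1.0791 vs cont=5.3670 → 5.3670 [wait]  node(7,5) S=97.8752 payoff=0.0000 vs cont=0.2452 → 0.2452 [wait]  node(7,6) S=129.3120 payoff=0.0000 vs cont=0.0000 → 0.0000 [wait]  node(7,7) S=170.8462 payoff=0.0000 vs cont=0.0000 → 0.0000 [wait]  ⇒ S*(7)=56.0712
t_6: node(6,0) S=27.9463 payoff=47.2137 vs cont=46.1521 → 47.2137 [stop]  node(6,1) S=36.9224 payoff=38.2376 vs cont=37.1760 → 38.2376 [stop]  node(6,2) S=48.7817 payoff=26.3783 vs cont=25.3167 → 26.3783 [stop]  node(6,3) S=64.4500 payoff=10.7100 vs cont=11.8318 → 11.8318 [wait]  node(6,4) S=85.1509 payoff=0.0000 vs cont=2.6831 → 2.6831 [wait]  node(6,5) S=112.5008 payoff=0.0000 vs cont=0.1169 → 0.1169 [wait]  node(6,6) S=148.6353 payoff=0.0000 vs cont=0.0000 → 0.0000 [wait]  ⇒ S*(6)=48.7817
t_5: node(5,0) S=32.1223 payoff=43.0377 vs cont=41.9761 → 43.0377 [stop]  node(5,1) S=42.4398 payoff=32.7202 vs cont=31.6586 → 32.7202 [stop]  node(5,2) S=56.0712 payoff=19.0888 vs cont=18.5985 → 19.0888 [stop]  node(5,3) S=74.0809 payoff=1.0791 vs cont=7.0060 → 7.0060 [wait]  node(5,4) S=97.8752 payoff=0.0000 vs cont=1.3384 → 1.3384 [wait]  node(5,5) S=129.3120 payoff=0.0000 vs cont=0.0557 → 0.0557 [wait]  ⇒ S*(5)=56.0712
t_4: node(4,0) S=36.9224 payoff=38.2376 vs cont=37.1760 → 38.2376 [stop]  node(4,1) S=48.7817 payoff=26.3783 vs cont=25.3167 → 26.3783 [stop]  node(4,2) S=64.4500 payoff=10.7100 vs cont=12.6665 → 12.6665 [wait]  node(4,3) S=85.1509 payoff=0.0000 vs cont=4.0210 → 4.0210 [wait]  node(4,4) S=112.5008 payoff=0.0000 vs cont=0.6663 → 0.6663 [wait]  ⇒ S*(4)=48.7817
t_3: node(3,0) S=42.4398 payoff=32.7202 vs cont=31.6586 → 32.7202 [stop]  node(3,1) S=56.0712 payoff=19.0888 vs cont=19.0235 → 19.0888 [stop]  node(3,2) S=74.0809 payoff=1.0791 vs cont=8.0852 → 8.0852 [wait]  node(3,3) S=97.8752 payoff=0.0000 vs cont=2.2560 → 2.2560 [wait]  ⇒ S*(3)=56.0712
t_2: node(2,0) S=48.7817 payoff=26.3783 vs cont=25.3167 → 26.3783 [stop]  node(2,1) S=64.4500 payoff=10.7100 vs cont=13.2160 → 13.2160 [wait]  node(2,2) S=85.1509 payoff=0.0000 vs cont=5.0027 → 5.0027 [wait]  ⇒ S*(2)=48.7817
t_1: node(1,0) S=56.0712 payoff=19.0888 vs cont=19.3033 → 19.3033 [wait]  node(1,1) S=74.0809 payoff=1.0791 vs cont=8.8470 → 8.8470 [wait]  ⇒ S*(1)=-
t_0: node(0,0) S=64.4500 payoff=10.7100 vs cont=13.7061 → 13.7061 [wait]  ⇒ S*(0)=-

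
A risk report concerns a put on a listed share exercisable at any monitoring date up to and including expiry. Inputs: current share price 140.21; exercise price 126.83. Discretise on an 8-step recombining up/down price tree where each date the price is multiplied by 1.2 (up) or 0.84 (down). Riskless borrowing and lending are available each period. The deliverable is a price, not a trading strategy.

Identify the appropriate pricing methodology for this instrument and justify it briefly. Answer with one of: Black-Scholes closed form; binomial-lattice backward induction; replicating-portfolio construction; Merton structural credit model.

framework: binomial-lattice backward induction

Key observation: early exercise of the strike-126.83 put must be checked at each of the 8 dates (spot 140.21), which forces a node-by-node comparison of intrinsic and continuation value backward from expiry.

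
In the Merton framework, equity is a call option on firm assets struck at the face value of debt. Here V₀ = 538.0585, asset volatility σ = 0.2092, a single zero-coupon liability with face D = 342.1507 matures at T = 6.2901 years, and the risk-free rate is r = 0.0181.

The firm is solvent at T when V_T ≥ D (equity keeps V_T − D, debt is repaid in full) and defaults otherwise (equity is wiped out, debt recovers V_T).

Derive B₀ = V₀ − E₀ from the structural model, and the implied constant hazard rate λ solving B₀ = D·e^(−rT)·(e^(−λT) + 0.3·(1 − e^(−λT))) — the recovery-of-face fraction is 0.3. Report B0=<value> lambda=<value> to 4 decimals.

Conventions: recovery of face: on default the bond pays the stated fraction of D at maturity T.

B0=290.4843 lambda=0.0114

Work the structural quantities from V₀ = 538.0585 against face 342.1507:
d₁ = [ln(V₀/D) + (r + σ²/2)T] / (σ√T)
   = [ln(538.0585/342.1507) + (0.0181 + 0.5·0.2092²)·6.2901] / (0.2092·√6.2901)
   = [0.452716 + 0.251493] / 0.524675 = 1.342181
d₂ = d₁ − σ√T = 1.342181 − 0.524675 = 0.817506
N(d₁) = 0.910231,  N(d₂) = 0.793180,  e^(−rT) = 0.892391
E₀ = V₀·N(d₁) − D·e^(−rT)·N(d₂)
   = 538.0585·0.910231 − 342.1507·0.892391·0.793180 = 247.574195
B₀ = V₀ − E₀ = 538.0585 − 247.574195 = 290.484305
e^(−λT) = (B₀·e^(rT)/D − 0.3)/(1 − 0.3) = (290.4843·1.120585/342.1507 − 0.3)/0.7 = 0.93053032
λ = −ln(0.93053032)/6.2901 = 0.011447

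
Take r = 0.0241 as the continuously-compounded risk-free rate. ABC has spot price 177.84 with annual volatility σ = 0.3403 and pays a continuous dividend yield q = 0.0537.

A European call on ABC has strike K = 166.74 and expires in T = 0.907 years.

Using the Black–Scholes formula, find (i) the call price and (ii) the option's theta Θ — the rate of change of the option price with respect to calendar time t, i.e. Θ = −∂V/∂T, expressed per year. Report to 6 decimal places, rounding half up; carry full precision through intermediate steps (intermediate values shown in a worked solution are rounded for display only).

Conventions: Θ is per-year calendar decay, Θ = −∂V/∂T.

σ√T = 0.3403·√0.907 = 0.324090
d₁ = (ln(S/K) + (r−q+σ²/2)T) / (σ√T) = (ln(177.84/166.74) + (0.0241−0.0537+0.3403²/2)·0.907) / 0.324090 = (0.064449 + 0.025670) / 0.324090 = 0.278066
d₂ = d₁ − σ√T = 0.278066 − 0.324090 = -0.046024
e^{−rT} = 0.978378
e^{−qT} = 0.952461
N(d₁) = 0.609519,  N(d₂) = 0.481646
Call price V = S·e^{−qT}·N(d₁) − K·e^{−rT}·N(d₂) = 103.243851 − 78.573189 = 24.670662
φ(d₁) = (1/√(2π))·e^{−d₁²/2} = 0.383813
Θ = −S·e^{−qT}·φ(d₁)·σ/(2√T) + q·S·e^{−qT}·N(d₁) − r·K·e^{−rT}·N(d₂) = −11.615158 + 5.544195 − 1.893614 = -7.964577

price = 24.670662
Θ = -7.964577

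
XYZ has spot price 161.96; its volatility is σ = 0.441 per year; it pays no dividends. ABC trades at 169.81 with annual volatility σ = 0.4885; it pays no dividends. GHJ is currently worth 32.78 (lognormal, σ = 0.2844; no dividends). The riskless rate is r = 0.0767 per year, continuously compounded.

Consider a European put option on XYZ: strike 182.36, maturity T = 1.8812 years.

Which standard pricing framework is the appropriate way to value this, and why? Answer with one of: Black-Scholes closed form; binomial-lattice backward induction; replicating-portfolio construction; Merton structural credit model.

framework: Black-Scholes closed form

Key observation: the instrument is a plain European put (strike 182.36) on a lognormal asset; the exact continuous-time formula applies directly.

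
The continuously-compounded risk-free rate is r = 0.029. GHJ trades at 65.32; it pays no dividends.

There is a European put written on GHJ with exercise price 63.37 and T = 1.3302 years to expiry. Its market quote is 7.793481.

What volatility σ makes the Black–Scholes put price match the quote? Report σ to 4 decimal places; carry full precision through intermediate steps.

At σ = 0.3401 the Black–Scholes value reproduces the quote:
σ√T = 0.3401·√1.3302 = 0.392252
d₁ = (ln(S/K) + (r+σ²/2)T) / (σ√T) = (ln(65.32/63.37) + (0.029+0.3401²/2)·1.3302) / 0.392252 = (0.030308 + 0.115507) / 0.392252 = 0.371736
d₂ = d₁ − σ√T = 0.371736 − 0.392252 = -0.020516
e^{−rT} = 0.962159
N(−d₁) = 0.355045,  N(−d₂) = 0.508184
V = K·e^{−rT}·N(−d₂) − S·N(−d₁) = 30.984994 − 23.191512 = 7.793481 (the quoted price), and the Black–Scholes price is strictly increasing in σ, so σ is unique

sigma = 0.3401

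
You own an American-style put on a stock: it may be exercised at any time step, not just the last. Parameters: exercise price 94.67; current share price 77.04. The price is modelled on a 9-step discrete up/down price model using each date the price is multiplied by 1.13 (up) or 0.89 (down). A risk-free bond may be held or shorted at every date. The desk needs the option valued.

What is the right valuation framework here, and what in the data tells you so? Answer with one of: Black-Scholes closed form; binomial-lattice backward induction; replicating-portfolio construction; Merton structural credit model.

framework: binomial-lattice backward induction

Key observation: early exercise of the strike-94.67 put must be checked at each of the 9 dates (spot 77.04), which forces a node-by-node comparison of intrinsic and continuation value backward from expiry.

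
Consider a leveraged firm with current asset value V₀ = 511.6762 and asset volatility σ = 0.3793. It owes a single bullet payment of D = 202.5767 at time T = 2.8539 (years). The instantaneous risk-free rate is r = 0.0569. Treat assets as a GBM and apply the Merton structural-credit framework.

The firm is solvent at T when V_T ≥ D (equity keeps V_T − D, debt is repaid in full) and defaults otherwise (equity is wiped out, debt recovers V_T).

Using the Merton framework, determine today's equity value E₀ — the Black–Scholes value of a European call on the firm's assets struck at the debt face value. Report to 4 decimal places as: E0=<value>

E0=342.8149

Work the structural quantities from V₀ = 511.6762 against face 202.5767:
d₁ = [ln(V₀/D) + (r + σ²/2)T] / (σ√T)
   = [ln(511.6762/202.5767) + (0.0569 + 0.5·0.3793²)·2.8539] / (0.3793·√2.8539)
   = [0.926573 + 0.367680] / 0.640770 = 2.019841
d₂ = d₁ − σ√T = 2.019841 − 0.640770 = 1.379071
N(d₁) = 0.978300,  N(d₂) = 0.916064,  e^(−rT) = 0.850112
E₀ = V₀·N(d₁) − D·e^(−rT)·N(d₂)
   = 511.6762·0.978300 − 202.5767·0.850112·0.916064 = 342.814868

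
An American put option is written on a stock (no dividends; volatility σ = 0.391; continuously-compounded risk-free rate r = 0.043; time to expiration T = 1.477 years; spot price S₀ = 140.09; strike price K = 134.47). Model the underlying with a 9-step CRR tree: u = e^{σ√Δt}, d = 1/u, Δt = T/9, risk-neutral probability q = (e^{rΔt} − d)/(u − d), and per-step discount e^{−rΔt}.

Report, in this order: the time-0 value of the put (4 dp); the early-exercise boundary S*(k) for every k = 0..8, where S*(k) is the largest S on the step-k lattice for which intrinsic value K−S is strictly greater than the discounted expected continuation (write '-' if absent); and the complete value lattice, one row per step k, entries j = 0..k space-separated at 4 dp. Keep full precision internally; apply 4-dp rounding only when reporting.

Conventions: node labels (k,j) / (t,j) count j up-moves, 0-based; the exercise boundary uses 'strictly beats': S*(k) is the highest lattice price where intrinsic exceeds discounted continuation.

price = 20.0517
boundary = - - - - 74.3437 87.1034 74.3437 87.1034 102.0530
tree:
20.0517
27.5936 12.2647
36.9307 17.9938 6.3060
47.9214 25.6961 10.0048 2.4353
60.1263 35.5470 15.5179 4.2444 0.5326
71.0168 47.3666 23.4038 7.2959 1.0370 0.0000
80.3120 60.1263 34.0682 12.3205 2.0191 0.0000 0.0000
88.2455 71.0168 47.3666 20.3188 3.9311 0.0000 0.0000 0.0000
95.0169 80.3120 60.1263 32.4170 7.6537 0.0000 0.0000 0.0000 0.0000
100.7963 88.2455 71.0168 47.3666 14.9016 0.0000 0.0000 0.0000 0.0000 0.0000

Δt=0.16411  u=1.17163  d=0.85351  q=0.48274  discount=0.99297
step 9 (expiry): payoffs max(K−S,0) = 100.7963 88.2455 71.0168 47.3666 14.9016 0.0000 0.0000 0.0000 0.0000 0.0000
step 8: (k=8,j=0): S=39.4531, K−S=95.0169, hold=94.0713 ⇒ V=95.0169 exercise | (k=8,j=1): S=54.1580, K−S=80.3120, hold=79.3664 ⇒ V=80.3120 exercise | (k=8,j=2): S=74.3437, K−S=60.1263, hold=59.1807 ⇒ V=60.1263 exercise | (k=8,j=3): S=102.0530, K−S=32.4170, hold=31.4714 ⇒ V=32.4170 exercise | (k=8,j=4): S=140.0900, K−S=0.0000, hold=7.6537 ⇒ V=7.6537 continue | (k=8,j=5): S=192.3041, K−S=0.0000, hold=0.0000 ⇒ V=0.0000 continue | (k=8,j=6): S=263.9795, K−S=0.0000, hold=0.0000 ⇒ V=0.0000 continue | (k=8,j=7): S=362.3695, K−S=0.0000, hold=0.0000 ⇒ V=0.0000 continue | (k=8,j=8): S=497.4314, K−S=0.0000, hold=0.0000 ⇒ V=0.0000 continue  boundary S*=102.0530
step 7: (k=7,j=0): S=46.2245, K−S=88.2455, hold=87.3000 ⇒ V=88.2455 exercise | (k=7,j=1): S=63.4532, K−S=71.0168, hold=70.0712 ⇒ V=71.0168 exercise | (k=7,j=2): S=87.1034, K−S=47.3666, hold=46.4211 ⇒ V=47.3666 exercise | (k=7,j=3): S=119.5684, K−S=14.9016, hold=20.3188 ⇒ V=20.3188 continue | (k=7,j=4): S=164.1337, K−S=0.0000, hold=3.9311 ⇒ V=3.9311 continue | (k=7,j=5): S=225.3094, K−S=0.0000, hold=0.0000 ⇒ V=0.0000 continue | (k=7,j=6): S=309.2865, K−S=0.0000, hold=0.0000 ⇒ V=0.0000 continue | (k=7,j=7): S=424.5633, K−S=0.0000, hold=0.0000 ⇒ V=0.0000 continue  boundary S*=87.1034
step 6: (k=6,j=0): S=54.1580, K−S=80.3120, hold=79.3664 ⇒ V=80.3120 exercise | (k=6,j=1): S=74.3437, K−S=60.1263, hold=59.1807 ⇒ V=60.1263 exercise | (k=6,j=2): S=102.0530, K−S=32.4170, hold=34.0682 ⇒ V=34.0682 continue | (k=6,j=3): S=140.0900, K−S=0.0000, hold=12.3205 ⇒ V=12.3205 continue | (k=6,j=4): S=192.3041, K−S=0.0000, hold=2.0191 ⇒ V=2.0191 continue | (k=6,j=5): S=263.9795, K−S=0.0000, hold=0.0000 ⇒ V=0.0000 continue | (k=6,j=6): S=362.3695, K−S=0.0000, hold=0.0000 ⇒ V=0.0000 continue  boundary S*=74.3437
step 5: (k=5,j=0): S=63.4532, K−S=71.0168, hold=70.0712 ⇒ V=71.0168 exercise | (k=5,j=1): S=87.1034, K−S=47.3666, hold=47.2125 ⇒ V=47.3666 exercise | (k=5,j=2): S=119.5684, K−S=14.9016, hold=23.4038 ⇒ V=23.4038 continue | (k=5,j=3): S=164.1337, K−S=0.0000, hold=7.2959 ⇒ V=7.2959 continue | (k=5,j=4): S=225.3094, K−S=0.0000, hold=1.0370 ⇒ V=1.0370 continue | (k=5,j=5): S=309.2865, K−S=0.0000, hold=0.0000 ⇒ V=0.0000 continue  boundary S*=87.1034
step 4: (k=4,j=0): S=74.3437, K−S=60.1263, hold=59.1807 ⇒ V=60.1263 exercise | (k=4,j=1): S=102.0530, K−S=32.4170, hold=35.5470 ⇒ V=35.5470 continue | (k=4,j=2): S=140.0900, K−S=0.0000, hold=15.5179 ⇒ V=15.5179 continue | (k=4,j=3): S=192.3041, K−S=0.0000, hold=4.2444 ⇒ V=4.2444 continue | (k=4,j=4): S=263.9795, K−S=0.0000, hold=0.5326 ⇒ V=0.5326 continue  boundary S*=74.3437
step 3: (k=3,j=0): S=87.1034, K−S=47.3666, hold=47.9214 ⇒ V=47.9214 continue | (k=3,j=1): S=119.5684, K−S=14.9016, hold=25.6961 ⇒ V=25.6961 continue | (k=3,j=2): S=164.1337, K−S=0.0000, hold=10.0048 ⇒ V=10.0048 continue | (k=3,j=3): S=225.3094, K−S=0.0000, hold=2.4353 ⇒ V=2.4353 continue  boundary S*=-
step 2: (k=2,j=0): S=102.0530, K−S=32.4170, hold=36.9307 ⇒ V=36.9307 continue | (k=2,j=1): S=140.0900, K−S=0.0000, hold=17.9938 ⇒ V=17.9938 continue | (k=2,j=2): S=192.3041, K−S=0.0000, hold=6.3060 ⇒ V=6.3060 continue  boundary S*=-
step 1: (k=1,j=0): S=119.5684, K−S=14.9016, hold=27.5936 ⇒ V=27.5936 continue | (k=1,j=1): S=164.1337, K−S=0.0000, hold=12.2647 ⇒ V=12.2647 continue  boundary S*=-
step 0: (k=0,j=0): S=140.0900, K−S=0.0000, hold=20.0517 ⇒ V=20.0517 continue  boundary S*=-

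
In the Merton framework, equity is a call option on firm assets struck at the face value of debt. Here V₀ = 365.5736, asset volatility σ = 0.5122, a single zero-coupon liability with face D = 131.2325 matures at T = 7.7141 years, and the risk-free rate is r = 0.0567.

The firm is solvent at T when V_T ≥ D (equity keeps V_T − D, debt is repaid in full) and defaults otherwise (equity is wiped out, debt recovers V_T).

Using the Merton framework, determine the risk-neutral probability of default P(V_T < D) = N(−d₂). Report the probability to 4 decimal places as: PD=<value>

With assets at 365.5736 and a single debt payment of 131.2325 at 7.7141 years:
d₁ = [ln(V₀/D) + (r + σ²/2)T] / (σ√T)
   = [ln(365.5736/131.2325) + (0.0567 + 0.5·0.5122²)·7.7141] / (0.5122·√7.7141)
   = [1.024497 + 1.449282] / 1.422598 = 1.738916
d₂ = d₁ − σ√T = 1.738916 − 1.422598 = 0.316318
risk-neutral PD = N(−d₂) = N(-0.316318) = 0.375880

PD=0.3759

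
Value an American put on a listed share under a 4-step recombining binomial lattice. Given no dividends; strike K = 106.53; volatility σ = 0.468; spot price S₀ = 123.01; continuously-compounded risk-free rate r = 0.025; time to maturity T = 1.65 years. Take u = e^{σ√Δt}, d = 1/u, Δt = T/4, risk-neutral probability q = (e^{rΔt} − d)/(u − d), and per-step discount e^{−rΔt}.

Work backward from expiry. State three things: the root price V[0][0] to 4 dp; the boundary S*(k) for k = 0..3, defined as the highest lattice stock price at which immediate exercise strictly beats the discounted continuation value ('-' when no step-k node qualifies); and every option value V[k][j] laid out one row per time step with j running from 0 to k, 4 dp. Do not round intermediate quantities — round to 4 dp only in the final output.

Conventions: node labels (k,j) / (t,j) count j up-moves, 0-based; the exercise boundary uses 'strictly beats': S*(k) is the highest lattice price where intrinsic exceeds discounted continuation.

price = 18.1471
boundary = - - - 49.9254
tree:
18.1471
27.6683 6.5719
40.6868 11.9082 0.0000
56.6046 21.5777 0.0000 0.0000
69.5657 39.0987 0.0000 0.0000 0.0000

Δt=0.41250  u=1.35064  d=0.74039  q=0.44240  discount=0.98974
step 4 (expiry): payoffs max(K−S,0) = 69.5657 39.0987 0.0000 0.0000 0.0000
step 3: (k=3,j=0): S=49.9254, K−S=56.6046, hold=55.5116 ⇒ V=56.6046 exercise | (k=3,j=1): S=91.0754, K−S=15.4546, hold=21.5777 ⇒ V=21.5777 continue | (k=3,j=2): S=166.1422, K−S=0.0000, hold=0.0000 ⇒ V=0.0000 continue | (k=3,j=3): S=303.0813, K−S=0.0000, hold=0.0000 ⇒ V=0.0000 continue  boundary S*=49.9254
step 2: (k=2,j=0): S=67.4313, K−S=39.0987, hold=40.6868 ⇒ V=40.6868 continue | (k=2,j=1): S=123.0100, K−S=0.0000, hold=11.9082 ⇒ V=11.9082 continue | (k=2,j=2): S=224.3983, K−S=0.0000, hold=0.0000 ⇒ V=0.0000 continue  boundary S*=-
step 1: (k=1,j=0): S=91.0754, K−S=15.4546, hold=27.6683 ⇒ V=27.6683 continue | (k=1,j=1): S=166.1422, K−S=0.0000, hold=6.5719 ⇒ V=6.5719 continue  boundary S*=-
step 0: (k=0,j=0): S=123.0100, K−S=0.0000, hold=18.1471 ⇒ V=18.1471 continue  boundary S*=-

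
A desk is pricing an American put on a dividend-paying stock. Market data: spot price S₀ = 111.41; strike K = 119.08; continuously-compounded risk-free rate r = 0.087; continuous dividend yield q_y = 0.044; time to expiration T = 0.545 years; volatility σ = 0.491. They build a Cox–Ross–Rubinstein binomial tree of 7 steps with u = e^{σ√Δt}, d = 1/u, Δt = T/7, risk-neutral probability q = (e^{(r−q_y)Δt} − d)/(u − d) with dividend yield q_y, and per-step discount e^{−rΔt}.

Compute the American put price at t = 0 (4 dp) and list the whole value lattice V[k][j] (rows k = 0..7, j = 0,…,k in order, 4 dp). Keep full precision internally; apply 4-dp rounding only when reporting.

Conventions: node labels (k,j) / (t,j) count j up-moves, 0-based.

price = 19.2177
tree:
19.2177
26.4829 11.5571
35.2734 17.2599 5.4938
45.2173 24.9159 9.1447 1.5850
54.6742 34.4684 14.8384 3.0570 0.0000
62.9202 45.2173 23.2202 5.8962 0.0000 0.0000
70.1105 54.6742 34.3719 11.3722 0.0000 0.0000 0.0000
76.3802 62.9202 45.2173 21.9341 0.0000 0.0000 0.0000 0.0000

Δt=0.07786, u=1.14683, d=0.87197, q=0.47800, disc=e^(-rΔt)=0.99325
k=7 terminal: V=max(K-S,0) → 76.3802 62.9202 45.2173 21.9341 0.0000 0.0000 0.0000 0.0000
k=6: j=0 S=48.9695 intr=70.1105 cont=69.4741 V=70.1105[EX]; j=1 S=64.4058 intr=54.6742 cont=54.0905 V=54.6742[EX]; j=2 S=84.7081 intr=34.3719 cont=33.8578 V=34.3719[EX]; j=3 S=111.4100 intr=7.6700 cont=11.3722 V=11.3722[hold]; j=4 S=146.5290 intr=0.0000 cont=0.0000 V=0.0000[hold]; j=5 S=192.7184 intr=0.0000 cont=0.0000 V=0.0000[hold]; j=6 S=253.4677 intr=0.0000 cont=0.0000 V=0.0000[hold]
k=5: j=0 S=56.1598 intr=62.9202 cont=62.3084 V=62.9202[EX]; j=1 S=73.8627 intr=45.2173 cont=44.6661 V=45.2173[EX]; j=2 S=97.1459 intr=21.9341 cont=23.2202 V=23.2202[hold]; j=3 S=127.7685 intr=0.0000 cont=5.8962 V=5.8962[hold]; j=4 S=168.0441 intr=0.0000 cont=0.0000 V=0.0000[hold]; j=5 S=221.0156 intr=0.0000 cont=0.0000 V=0.0000[hold]
k=4: j=0 S=64.4058 intr=54.6742 cont=54.0905 V=54.6742[EX]; j=1 S=84.7081 intr=34.3719 cont=34.4684 V=34.4684[hold]; j=2 S=111.4100 intr=7.6700 cont=14.8384 V=14.8384[hold]; j=3 S=146.5290 intr=0.0000 cont=3.0570 V=3.0570[hold]; j=4 S=192.7184 intr=0.0000 cont=0.0000 V=0.0000[hold]
k=3: j=0 S=73.8627 intr=45.2173 cont=44.7118 V=45.2173[EX]; j=1 S=97.1459 intr=21.9341 cont=24.9159 V=24.9159[hold]; j=2 S=127.7685 intr=0.0000 cont=9.1447 V=9.1447[hold]; j=3 S=168.0441 intr=0.0000 cont=1.5850 V=1.5850[hold]
k=2: j=0 S=84.7081 intr=34.3719 cont=35.2734 V=35.2734[hold]; j=1 S=111.4100 intr=7.6700 cont=17.2599 V=17.2599[hold]; j=2 S=146.5290 intr=0.0000 cont=5.4938 V=5.4938[hold]
k=1: j=0 S=97.1459 intr=21.9341 cont=26.4829 V=26.4829[hold]; j=1 S=127.7685 intr=0.0000 cont=11.5571 V=11.5571[hold]
k=0: j=0 S=111.4100 intr=7.6700 cont=19.2177 V=19.2177[hold]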